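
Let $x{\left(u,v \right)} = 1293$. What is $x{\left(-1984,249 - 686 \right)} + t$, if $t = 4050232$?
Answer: $4051525$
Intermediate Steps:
$x{\left(-1984,249 - 686 \right)} + t = 1293 + 4050232 = 4051525$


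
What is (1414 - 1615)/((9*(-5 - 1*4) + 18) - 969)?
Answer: 67/344 ≈ 0.19477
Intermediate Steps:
(1414 - 1615)/((9*(-5 - 1*4) + 18) - 969) = -201/((9*(-5 - 4) + 18) - 969) = -201/((9*(-9) + 18) - 969) = -201/((-81 + 18) - 969) = -201/(-63 - 969) = -201/(-1032) = -201*(-1/1032) = 67/344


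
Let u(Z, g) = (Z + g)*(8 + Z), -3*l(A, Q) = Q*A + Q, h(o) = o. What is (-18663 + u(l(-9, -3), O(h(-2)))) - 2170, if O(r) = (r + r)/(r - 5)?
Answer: -20833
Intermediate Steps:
l(A, Q) = -Q/3 - A*Q/3 (l(A, Q) = -(Q*A + Q)/3 = -(A*Q + Q)/3 = -(Q + A*Q)/3 = -Q/3 - A*Q/3)
O(r) = 2*r/(-5 + r) (O(r) = (2*r)/(-5 + r) = 2*r/(-5 + r))
u(Z, g) = (8 + Z)*(Z + g)
(-18663 + u(l(-9, -3), O(h(-2)))) - 2170 = (-18663 + ((-⅓*(-3)*(1 - 9))² + 8*(-⅓*(-3)*(1 - 9)) + 8*(2*(-2)/(-5 - 2)) + (-⅓*(-3)*(1 - 9))*(2*(-2)/(-5 - 2)))) - 2170 = (-18663 + ((-⅓*(-3)*(-8))² + 8*(-⅓*(-3)*(-8)) + 8*(2*(-2)/(-7)) + (-⅓*(-3)*(-8))*(2*(-2)/(-7)))) - 2170 = (-18663 + ((-8)² + 8*(-8) + 8*(2*(-2)*(-⅐)) - 16*(-2)*(-1)/7)) - 2170 = (-18663 + (64 - 64 + 8*(4/7) - 8*4/7)) - 2170 = (-18663 + (64 - 64 + 32/7 - 32/7)) - 2170 = (-18663 + 0) - 2170 = -18663 - 2170 = -20833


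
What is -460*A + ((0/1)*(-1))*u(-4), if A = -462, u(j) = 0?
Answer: 212520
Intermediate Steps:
-460*A + ((0/1)*(-1))*u(-4) = -460*(-462) + ((0/1)*(-1))*0 = 212520 + ((0*1)*(-1))*0 = 212520 + (0*(-1))*0 = 212520 + 0*0 = 212520 + 0 = 212520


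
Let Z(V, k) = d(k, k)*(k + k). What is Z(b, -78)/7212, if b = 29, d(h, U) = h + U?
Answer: 2028/601 ≈ 3.3744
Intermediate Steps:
d(h, U) = U + h
Z(V, k) = 4*k² (Z(V, k) = (k + k)*(k + k) = (2*k)*(2*k) = 4*k²)
Z(b, -78)/7212 = (4*(-78)²)/7212 = (4*6084)*(1/7212) = 24336*(1/7212) = 2028/601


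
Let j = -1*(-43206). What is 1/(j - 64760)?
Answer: -1/21554 ≈ -4.6395e-5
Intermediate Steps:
j = 43206
1/(j - 64760) = 1/(43206 - 64760) = 1/(-21554) = -1/21554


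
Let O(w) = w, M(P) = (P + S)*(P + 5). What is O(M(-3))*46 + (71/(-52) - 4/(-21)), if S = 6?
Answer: 300109/1092 ≈ 274.83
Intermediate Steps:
M(P) = (5 + P)*(6 + P) (M(P) = (P + 6)*(P + 5) = (6 + P)*(5 + P) = (5 + P)*(6 + P))
O(M(-3))*46 + (71/(-52) - 4/(-21)) = (30 + (-3)² + 11*(-3))*46 + (71/(-52) - 4/(-21)) = (30 + 9 - 33)*46 + (71*(-1/52) - 4*(-1/21)) = 6*46 + (-71/52 + 4/21) = 276 - 1283/1092 = 300109/1092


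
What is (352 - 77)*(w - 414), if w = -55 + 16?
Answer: -124575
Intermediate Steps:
w = -39
(352 - 77)*(w - 414) = (352 - 77)*(-39 - 414) = 275*(-453) = -124575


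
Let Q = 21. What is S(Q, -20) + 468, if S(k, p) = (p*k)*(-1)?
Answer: 888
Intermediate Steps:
S(k, p) = -k*p (S(k, p) = (k*p)*(-1) = -k*p)
S(Q, -20) + 468 = -1*21*(-20) + 468 = 420 + 468 = 888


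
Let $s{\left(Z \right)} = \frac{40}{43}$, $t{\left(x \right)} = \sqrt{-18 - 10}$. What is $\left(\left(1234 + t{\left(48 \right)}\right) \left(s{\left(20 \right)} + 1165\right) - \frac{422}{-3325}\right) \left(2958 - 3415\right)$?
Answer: $- \frac{94007838462472}{142975} - \frac{45823390 i \sqrt{7}}{43} \approx -6.5751 \cdot 10^{8} - 2.8195 \cdot 10^{6} i$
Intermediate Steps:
$t{\left(x \right)} = 2 i \sqrt{7}$ ($t{\left(x \right)} = \sqrt{-28} = 2 i \sqrt{7}$)
$s{\left(Z \right)} = \frac{40}{43}$ ($s{\left(Z \right)} = 40 \cdot \frac{1}{43} = \frac{40}{43}$)
$\left(\left(1234 + t{\left(48 \right)}\right) \left(s{\left(20 \right)} + 1165\right) - \frac{422}{-3325}\right) \left(2958 - 3415\right) = \left(\left(1234 + 2 i \sqrt{7}\right) \left(\frac{40}{43} + 1165\right) - \frac{422}{-3325}\right) \left(2958 - 3415\right) = \left(\left(1234 + 2 i \sqrt{7}\right) \frac{50135}{43} - - \frac{422}{3325}\right) \left(-457\right) = \left(\left(\frac{61866590}{43} + \frac{100270 i \sqrt{7}}{43}\right) + \frac{422}{3325}\right) \left(-457\right) = \left(\frac{205706429896}{142975} + \frac{100270 i \sqrt{7}}{43}\right) \left(-457\right) = - \frac{94007838462472}{142975} - \frac{45823390 i \sqrt{7}}{43}$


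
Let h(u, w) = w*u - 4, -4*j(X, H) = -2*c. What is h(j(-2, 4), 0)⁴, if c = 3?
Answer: 256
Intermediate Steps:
j(X, H) = 3/2 (j(X, H) = -(-1)*3/2 = -¼*(-6) = 3/2)
h(u, w) = -4 + u*w (h(u, w) = u*w - 4 = -4 + u*w)
h(j(-2, 4), 0)⁴ = (-4 + (3/2)*0)⁴ = (-4 + 0)⁴ = (-4)⁴ = 256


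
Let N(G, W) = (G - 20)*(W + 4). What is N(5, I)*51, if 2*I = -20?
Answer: 4590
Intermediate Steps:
I = -10 (I = (1/2)*(-20) = -10)
N(G, W) = (-20 + G)*(4 + W)
N(5, I)*51 = (-80 - 20*(-10) + 4*5 + 5*(-10))*51 = (-80 + 200 + 20 - 50)*51 = 90*51 = 4590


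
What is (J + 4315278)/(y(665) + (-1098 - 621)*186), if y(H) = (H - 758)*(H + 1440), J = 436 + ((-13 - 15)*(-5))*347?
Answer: -4364294/515499 ≈ -8.4662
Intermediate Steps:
J = 49016 (J = 436 - 28*(-5)*347 = 436 + 140*347 = 436 + 48580 = 49016)
y(H) = (-758 + H)*(1440 + H)
(J + 4315278)/(y(665) + (-1098 - 621)*186) = (49016 + 4315278)/((-1091520 + 665² + 682*665) + (-1098 - 621)*186) = 4364294/((-1091520 + 442225 + 453530) - 1719*186) = 4364294/(-195765 - 319734) = 4364294/(-515499) = 4364294*(-1/515499) = -4364294/515499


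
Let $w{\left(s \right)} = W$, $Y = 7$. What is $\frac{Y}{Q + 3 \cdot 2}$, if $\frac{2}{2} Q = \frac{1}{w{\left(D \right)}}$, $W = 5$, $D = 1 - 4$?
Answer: $\frac{35}{31} \approx 1.129$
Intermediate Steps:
$D = -3$ ($D = 1 - 4 = -3$)
$w{\left(s \right)} = 5$
$Q = \frac{1}{5} \approx 0.2$
$\frac{Y}{Q + 3 \cdot 2} = \frac{7}{\frac{1}{5} + 3 \cdot 2} = \frac{7}{\frac{1}{5} + 6} = \frac{7}{\frac{31}{5}} = 7 \cdot \frac{5}{31} = \frac{35}{31}$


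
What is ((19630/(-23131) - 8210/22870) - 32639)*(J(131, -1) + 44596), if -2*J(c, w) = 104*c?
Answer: -65241121576585696/52900597 ≈ -1.2333e+9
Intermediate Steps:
J(c, w) = -52*c
((19630/(-23131) - 8210/22870) - 32639)*(J(131, -1) + 44596) = ((19630/(-23131) - 8210/22870) - 32639)*(-52*131 + 44596) = ((19630*(-1/23131) - 8210*1/22870) - 32639)*(-6812 + 44596) = ((-19630/23131 - 821/2287) - 32639)*37784 = (-63884361/52900597 - 32639)*37784 = -1726686469844/52900597*37784 = -65241121576585696/52900597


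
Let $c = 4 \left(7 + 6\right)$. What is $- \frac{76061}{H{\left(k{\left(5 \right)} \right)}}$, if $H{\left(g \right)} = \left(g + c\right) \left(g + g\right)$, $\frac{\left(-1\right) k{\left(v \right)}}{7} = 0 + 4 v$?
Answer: $- \frac{76061}{24640} \approx -3.0869$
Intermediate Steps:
$k{\left(v \right)} = - 28 v$ ($k{\left(v \right)} = - 7 \left(0 + 4 v\right) = - 7 \cdot 4 v = - 28 v$)
$c = 52$ ($c = 4 \cdot 13 = 52$)
$H{\left(g \right)} = 2 g \left(52 + g\right)$ ($H{\left(g \right)} = \left(g + 52\right) \left(g + g\right) = \left(52 + g\right) 2 g = 2 g \left(52 + g\right)$)
$- \frac{76061}{H{\left(k{\left(5 \right)} \right)}} = - \frac{76061}{2 \left(\left(-28\right) 5\right) \left(52 - 140\right)} = - \frac{76061}{2 \left(-140\right) \left(52 - 140\right)} = - \frac{76061}{2 \left(-140\right) \left(-88\right)} = - \frac{76061}{24640}$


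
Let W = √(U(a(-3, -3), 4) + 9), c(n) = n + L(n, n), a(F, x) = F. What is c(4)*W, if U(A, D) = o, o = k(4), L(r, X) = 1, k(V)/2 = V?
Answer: 5*√17 ≈ 20.616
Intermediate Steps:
k(V) = 2*V
o = 8 (o = 2*4 = 8)
c(n) = 1 + n (c(n) = n + 1 = 1 + n)
U(A, D) = 8
W = √17 (W = √(8 + 9) = √17 ≈ 4.1231)
c(4)*W = (1 + 4)*√17 = 5*√17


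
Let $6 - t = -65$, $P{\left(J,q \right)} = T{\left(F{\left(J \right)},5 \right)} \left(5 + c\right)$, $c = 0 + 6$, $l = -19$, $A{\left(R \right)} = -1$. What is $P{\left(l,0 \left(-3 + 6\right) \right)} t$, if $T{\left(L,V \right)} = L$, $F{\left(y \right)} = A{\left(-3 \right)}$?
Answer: $-781$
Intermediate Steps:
$F{\left(y \right)} = -1$
$c = 6$
$P{\left(J,q \right)} = -11$ ($P{\left(J,q \right)} = - (5 + 6) = \left(-1\right) 11 = -11$)
$t = 71$ ($t = 6 - -65 = 6 + 65 = 71$)
$P{\left(l,0 \left(-3 + 6\right) \right)} t = \left(-11\right) 71 = -781$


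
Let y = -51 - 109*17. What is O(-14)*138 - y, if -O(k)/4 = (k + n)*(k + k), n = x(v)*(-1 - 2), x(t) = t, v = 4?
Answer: -399952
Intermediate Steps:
n = -12 (n = 4*(-1 - 2) = 4*(-3) = -12)
O(k) = -8*k*(-12 + k) (O(k) = -4*(k - 12)*(k + k) = -4*(-12 + k)*2*k = -8*k*(-12 + k))
y = -1904 (y = -51 - 1853 = -1904)
O(-14)*138 - y = (8*(-14)*(12 - 1*(-14)))*138 - 1*(-1904) = (8*(-14)*(12 + 14))*138 + 1904 = (8*(-14)*26)*138 + 1904 = -2912*138 + 1904 = -401856 + 1904 = -399952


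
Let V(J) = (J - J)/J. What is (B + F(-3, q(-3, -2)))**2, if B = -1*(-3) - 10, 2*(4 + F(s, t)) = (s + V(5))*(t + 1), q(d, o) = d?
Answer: 64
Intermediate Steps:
V(J) = 0 (V(J) = 0/J = 0)
F(s, t) = -4 + s*(1 + t)/2 (F(s, t) = -4 + ((s + 0)*(t + 1))/2 = -4 + (s*(1 + t))/2 = -4 + s*(1 + t)/2)
B = -7 (B = 3 - 10 = -7)
(B + F(-3, q(-3, -2)))**2 = (-7 + (-4 + (1/2)*(-3) + (1/2)*(-3)*(-3)))**2 = (-7 + (-4 - 3/2 + 9/2))**2 = (-7 - 1)**2 = (-8)**2 = 64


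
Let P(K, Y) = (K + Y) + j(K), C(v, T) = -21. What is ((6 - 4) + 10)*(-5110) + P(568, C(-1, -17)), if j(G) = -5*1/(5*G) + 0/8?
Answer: -34519065/568 ≈ -60773.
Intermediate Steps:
j(G) = -1/G (j(G) = -1/G + 0*(1/8) = -1/G + 0 = -1/G)
P(K, Y) = K + Y - 1/K (P(K, Y) = (K + Y) - 1/K = K + Y - 1/K)
((6 - 4) + 10)*(-5110) + P(568, C(-1, -17)) = ((6 - 4) + 10)*(-5110) + (568 - 21 - 1/568) = (2 + 10)*(-5110) + (568 - 21 - 1*1/568) = 12*(-5110) + (568 - 21 - 1/568) = -61320 + 310695/568 = -34519065/568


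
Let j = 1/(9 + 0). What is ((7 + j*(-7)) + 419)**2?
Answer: 14645929/81 ≈ 1.8081e+5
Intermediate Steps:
j = 1/9 ≈ 0.11111
((7 + j*(-7)) + 419)**2 = ((7 + (1/9)*(-7)) + 419)**2 = ((7 - 7/9) + 419)**2 = (56/9 + 419)**2 = (3827/9)**2 = 14645929/81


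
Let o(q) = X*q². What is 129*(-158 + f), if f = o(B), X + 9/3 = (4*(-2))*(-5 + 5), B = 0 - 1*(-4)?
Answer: -26574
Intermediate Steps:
B = 4 (B = 0 + 4 = 4)
X = -3 (X = -3 + (4*(-2))*(-5 + 5) = -3 - 8*0 = -3 + 0 = -3)
o(q) = -3*q²
f = -48 (f = -3*4² = -3*16 = -48)
129*(-158 + f) = 129*(-158 - 48) = 129*(-206) = -26574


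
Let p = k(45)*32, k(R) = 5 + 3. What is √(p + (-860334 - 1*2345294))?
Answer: 2*I*√801343 ≈ 1790.4*I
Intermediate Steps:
k(R) = 8
p = 256 (p = 8*32 = 256)
√(p + (-860334 - 1*2345294)) = √(256 + (-860334 - 1*2345294)) = √(256 + (-860334 - 2345294)) = √(256 - 3205628) = √(-3205372) = 2*I*√801343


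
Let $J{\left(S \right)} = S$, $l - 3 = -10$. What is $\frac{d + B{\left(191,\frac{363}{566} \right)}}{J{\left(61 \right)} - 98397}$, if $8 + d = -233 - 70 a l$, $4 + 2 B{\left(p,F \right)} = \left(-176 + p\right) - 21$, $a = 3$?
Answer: $- \frac{153}{12292} \approx -0.012447$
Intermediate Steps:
$l = -7$ ($l = 3 - 10 = -7$)
$B{\left(p,F \right)} = - \frac{201}{2} + \frac{p}{2}$ ($B{\left(p,F \right)} = -2 + \frac{\left(-176 + p\right) - 21}{2} = -2 + \frac{-197 + p}{2} = -2 + \left(- \frac{197}{2} + \frac{p}{2}\right) = - \frac{201}{2} + \frac{p}{2}$)
$d = 1229$ ($d = -8 - \left(233 + 70 \cdot 3 \left(-7\right)\right) = -8 - -1237 = -8 + \left(-233 + 1470\right) = -8 + 1237 = 1229$)
$\frac{d + B{\left(191,\frac{363}{566} \right)}}{J{\left(61 \right)} - 98397} = \frac{1229 + \left(- \frac{201}{2} + \frac{1}{2} \cdot 191\right)}{61 - 98397} = \frac{1229 + \left(- \frac{201}{2} + \frac{191}{2}\right)}{-98336} = \left(1229 - 5\right) \left(- \frac{1}{98336}\right) = 1224 \left(- \frac{1}{98336}\right) = - \frac{153}{12292}$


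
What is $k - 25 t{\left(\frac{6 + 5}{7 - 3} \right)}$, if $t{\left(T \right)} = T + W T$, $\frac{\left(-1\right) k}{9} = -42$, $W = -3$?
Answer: $\frac{1031}{2} \approx 515.5$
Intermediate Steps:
$k = 378$ ($k = \left(-9\right) \left(-42\right) = 378$)
$t{\left(T \right)} = - 2 T$ ($t{\left(T \right)} = T - 3 T = - 2 T$)
$k - 25 t{\left(\frac{6 + 5}{7 - 3} \right)} = 378 - 25 \left(- 2 \frac{6 + 5}{7 - 3}\right) = 378 - 25 \left(- 2 \cdot \frac{11}{4}\right) = 378 - 25 \left(- 2 \cdot 11 \cdot \frac{1}{4}\right) = 378 - 25 \left(\left(-2\right) \frac{11}{4}\right) = 378 - - \frac{275}{2} = 378 + \frac{275}{2} = \frac{1031}{2}$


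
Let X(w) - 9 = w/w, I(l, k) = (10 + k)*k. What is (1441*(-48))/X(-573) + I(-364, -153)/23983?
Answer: -829318677/119915 ≈ -6915.9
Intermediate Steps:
I(l, k) = k*(10 + k)
X(w) = 10 (X(w) = 9 + w/w = 9 + 1 = 10)
(1441*(-48))/X(-573) + I(-364, -153)/23983 = (1441*(-48))/10 - 153*(10 - 153)/23983 = -69168*⅒ - 153*(-143)*(1/23983) = -34584/5 + 21879*(1/23983) = -34584/5 + 21879/23983 = -829318677/119915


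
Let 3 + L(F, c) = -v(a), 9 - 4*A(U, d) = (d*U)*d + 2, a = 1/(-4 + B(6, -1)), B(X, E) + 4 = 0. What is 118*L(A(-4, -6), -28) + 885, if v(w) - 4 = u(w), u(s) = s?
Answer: 295/4 ≈ 73.750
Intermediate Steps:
B(X, E) = -4 (B(X, E) = -4 + 0 = -4)
a = -⅛ (a = 1/(-4 - 4) = 1/(-8) = -⅛ ≈ -0.12500)
A(U, d) = 7/4 - U*d²/4 (A(U, d) = 9/4 - ((d*U)*d + 2)/4 = 9/4 - ((U*d)*d + 2)/4 = 9/4 - (U*d² + 2)/4 = 9/4 - (2 + U*d²)/4 = 9/4 + (-½ - U*d²/4) = 7/4 - U*d²/4)
v(w) = 4 + w
L(F, c) = -55/8 (L(F, c) = -3 - (4 - ⅛) = -3 - 1*31/8 = -3 - 31/8 = -55/8)
118*L(A(-4, -6), -28) + 885 = 118*(-55/8) + 885 = -3245/4 + 885 = 295/4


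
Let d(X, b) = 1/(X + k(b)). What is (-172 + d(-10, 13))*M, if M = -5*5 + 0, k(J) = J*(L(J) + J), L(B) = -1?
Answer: 627775/146 ≈ 4299.8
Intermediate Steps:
k(J) = J*(-1 + J)
d(X, b) = 1/(X + b*(-1 + b))
M = -25 (M = -25 + 0 = -25)
(-172 + d(-10, 13))*M = (-172 + 1/(-10 + 13*(-1 + 13)))*(-25) = (-172 + 1/(-10 + 13*12))*(-25) = (-172 + 1/(-10 + 156))*(-25) = (-172 + 1/146)*(-25) = -25111/146*(-25) = 627775/146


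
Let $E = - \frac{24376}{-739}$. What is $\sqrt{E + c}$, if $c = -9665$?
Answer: $\frac{i \sqrt{5260245601}}{739} \approx 98.143 i$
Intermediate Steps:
$E = \frac{24376}{739}$ ($E = \left(-24376\right) \left(- \frac{1}{739}\right) = \frac{24376}{739} \approx 32.985$)
$\sqrt{E + c} = \sqrt{\frac{24376}{739} - 9665} = \sqrt{- \frac{7118059}{739}} = \frac{i \sqrt{5260245601}}{739}$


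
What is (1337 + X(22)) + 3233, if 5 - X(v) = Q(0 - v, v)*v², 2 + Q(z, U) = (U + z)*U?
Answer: 5543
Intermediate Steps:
Q(z, U) = -2 + U*(U + z) (Q(z, U) = -2 + (U + z)*U = -2 + U*(U + z))
X(v) = 5 + 2*v² (X(v) = 5 - (-2 + v² + v*(0 - v))*v² = 5 - (-2 + v² + v*(-v))*v² = 5 - (-2 + v² - v²)*v² = 5 - (-2)*v² = 5 + 2*v²)
(1337 + X(22)) + 3233 = (1337 + (5 + 2*22²)) + 3233 = (1337 + (5 + 2*484)) + 3233 = (1337 + (5 + 968)) + 3233 = (1337 + 973) + 3233 = 2310 + 3233 = 5543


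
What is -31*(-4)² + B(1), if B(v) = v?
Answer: -495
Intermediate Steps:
-31*(-4)² + B(1) = -31*(-4)² + 1 = -31*16 + 1 = -496 + 1 = -495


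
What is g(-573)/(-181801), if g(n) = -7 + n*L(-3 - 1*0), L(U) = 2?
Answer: 1153/181801 ≈ 0.0063421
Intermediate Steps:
g(n) = -7 + 2*n (g(n) = -7 + n*2 = -7 + 2*n)
g(-573)/(-181801) = (-7 + 2*(-573))/(-181801) = (-7 - 1146)*(-1/181801) = -1153*(-1/181801) = 1153/181801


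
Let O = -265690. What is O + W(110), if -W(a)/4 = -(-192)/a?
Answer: -14613334/55 ≈ -2.6570e+5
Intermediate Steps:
W(a) = -768/a (W(a) = -(-4)*(-192/a) = -768/a)
O + W(110) = -265690 - 768/110 = -265690 - 768*1/110 = -265690 - 384/55 = -14613334/55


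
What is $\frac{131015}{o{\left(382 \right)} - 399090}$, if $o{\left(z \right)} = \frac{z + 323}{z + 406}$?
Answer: $- \frac{20647964}{62896443} \approx -0.32829$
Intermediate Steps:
$o{\left(z \right)} = \frac{323 + z}{406 + z}$
$\frac{131015}{o{\left(382 \right)} - 399090} = \frac{131015}{\frac{323 + 382}{406 + 382} - 399090} = \frac{131015}{\frac{1}{788} \cdot 705 - 399090} = \frac{131015}{\frac{705}{788} - 399090} = \frac{131015}{- \frac{314482215}{788}} = 131015 \left(- \frac{788}{314482215}\right) = - \frac{20647964}{62896443}$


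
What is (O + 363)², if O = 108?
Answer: 221841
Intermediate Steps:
(O + 363)² = (108 + 363)² = 471² = 221841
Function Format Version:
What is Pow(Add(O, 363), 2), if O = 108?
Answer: 221841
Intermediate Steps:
Pow(Add(O, 363), 2) = Pow(Add(108, 363), 2) = Pow(471, 2) = 221841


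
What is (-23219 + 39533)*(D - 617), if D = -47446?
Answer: -784099782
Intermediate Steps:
(-23219 + 39533)*(D - 617) = (-23219 + 39533)*(-47446 - 617) = 16314*(-48063) = -784099782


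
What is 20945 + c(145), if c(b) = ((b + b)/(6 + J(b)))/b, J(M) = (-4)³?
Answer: 607404/29 ≈ 20945.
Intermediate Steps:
J(M) = -64
c(b) = -1/29 (c(b) = ((b + b)/(6 - 64))/b = ((2*b)/(-58))/b = ((2*b)*(-1/58))/b = (-b/29)/b = -1/29)
20945 + c(145) = 20945 - 1/29 = 607404/29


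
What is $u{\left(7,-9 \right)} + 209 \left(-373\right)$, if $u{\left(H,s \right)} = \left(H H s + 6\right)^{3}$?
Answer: $-82390832$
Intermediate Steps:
$u{\left(H,s \right)} = \left(6 + s H^{2}\right)^{3}$ ($u{\left(H,s \right)} = \left(H^{2} s + 6\right)^{3} = \left(s H^{2} + 6\right)^{3} = \left(6 + s H^{2}\right)^{3}$)
$u{\left(7,-9 \right)} + 209 \left(-373\right) = \left(6 - 9 \cdot 7^{2}\right)^{3} + 209 \left(-373\right) = \left(6 - 441\right)^{3} - 77957 = \left(-435\right)^{3} - 77957 = -82312875 - 77957 = -82390832$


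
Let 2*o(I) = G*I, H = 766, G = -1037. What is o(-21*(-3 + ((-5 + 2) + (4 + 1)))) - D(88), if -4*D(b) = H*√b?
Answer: -21777/2 + 383*√22 ≈ -9092.1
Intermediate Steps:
D(b) = -383*√b/2
o(I) = -1037*I/2 (o(I) = (-1037*I)/2 = -1037*I/2)
o(-21*(-3 + ((-5 + 2) + (4 + 1)))) - D(88) = -(-21777)*(-3 + ((-5 + 2) + (4 + 1)))/2 - (-383)*√88/2 = -(-21777)*(-3 + (-3 + 5))/2 - (-383)*2*√22/2 = -(-21777)*(-3 + 2)/2 - (-383)*√22 = -(-21777)*(-1)/2 + 383*√22 = -1037/2*21 + 383*√22 = -21777/2 + 383*√22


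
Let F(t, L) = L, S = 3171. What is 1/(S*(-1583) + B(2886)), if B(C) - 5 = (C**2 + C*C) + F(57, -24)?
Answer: 1/11638280 ≈ 8.5923e-8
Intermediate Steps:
B(C) = -19 + 2*C**2 (B(C) = 5 + ((C**2 + C*C) - 24) = 5 + ((C**2 + C**2) - 24) = 5 + (2*C**2 - 24) = 5 + (-24 + 2*C**2) = -19 + 2*C**2)
1/(S*(-1583) + B(2886)) = 1/(3171*(-1583) + (-19 + 2*2886**2)) = 1/(-5019693 + (-19 + 2*8328996)) = 1/(-5019693 + (-19 + 16657992)) = 1/(-5019693 + 16657973) = 1/11638280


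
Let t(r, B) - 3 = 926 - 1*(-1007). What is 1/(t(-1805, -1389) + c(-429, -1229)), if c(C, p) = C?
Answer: 1/1507 ≈ 0.00066357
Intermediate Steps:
t(r, B) = 1936 (t(r, B) = 3 + (926 - 1*(-1007)) = 3 + (926 + 1007) = 3 + 1933 = 1936)
1/(t(-1805, -1389) + c(-429, -1229)) = 1/(1936 - 429) = 1/1507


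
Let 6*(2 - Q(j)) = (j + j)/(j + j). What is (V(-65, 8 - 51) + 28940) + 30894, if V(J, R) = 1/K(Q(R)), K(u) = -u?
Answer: 658168/11 ≈ 59833.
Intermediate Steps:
Q(j) = 11/6 (Q(j) = 2 - (j + j)/(6*(j + j)) = 2 - 2*j/(6*(2*j)) = 2 - 2*j*1/(2*j)/6 = 2 - 1/6*1 = 2 - 1/6 = 11/6)
V(J, R) = -6/11 (V(J, R) = 1/(-1*11/6) = 1/(-11/6) = -6/11)
(V(-65, 8 - 51) + 28940) + 30894 = (-6/11 + 28940) + 30894 = 318334/11 + 30894 = 658168/11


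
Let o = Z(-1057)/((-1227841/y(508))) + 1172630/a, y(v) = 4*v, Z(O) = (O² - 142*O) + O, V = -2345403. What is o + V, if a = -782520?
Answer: -225550191984804083/96081013932 ≈ -2.3475e+6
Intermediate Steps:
Z(O) = O² - 141*O
o = -201493665649487/96081013932 (o = (-1057*(-141 - 1057))/((-1227841/(4*508))) + 1172630/(-782520) = (-1057*(-1198))/((-1227841/2032)) + 1172630*(-1/782520) = 1266286/((-1227841*1/2032)) - 117263/78252 = 1266286/(-1227841/2032) - 117263/78252 = 1266286*(-2032/1227841) - 117263/78252 = -2573093152/1227841 - 117263/78252 = -201493665649487/96081013932 ≈ -2097.1)
o + V = -201493665649487/96081013932 - 2345403 = -225550191984804083/96081013932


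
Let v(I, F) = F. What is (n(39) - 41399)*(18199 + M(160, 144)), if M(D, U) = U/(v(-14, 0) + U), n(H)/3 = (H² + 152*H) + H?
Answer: -344617000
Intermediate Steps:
n(H) = 3*H² + 459*H (n(H) = 3*((H² + 152*H) + H) = 3*(H² + 153*H) = 3*H² + 459*H)
M(D, U) = 1 (M(D, U) = U/(0 + U) = U/U = 1)
(n(39) - 41399)*(18199 + M(160, 144)) = (3*39*(153 + 39) - 41399)*(18199 + 1) = (3*39*192 - 41399)*18200 = (22464 - 41399)*18200 = -18935*18200 = -344617000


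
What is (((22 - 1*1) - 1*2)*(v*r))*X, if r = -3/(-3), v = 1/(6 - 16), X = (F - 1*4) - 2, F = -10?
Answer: 152/5 ≈ 30.400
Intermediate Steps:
X = -16 (X = (-10 - 1*4) - 2 = (-10 - 4) - 2 = -14 - 2 = -16)
v = -1/10 (v = 1/(-10) = -1/10 ≈ -0.10000)
r = 1 (r = -3*(-1/3) = 1)
(((22 - 1*1) - 1*2)*(v*r))*X = (((22 - 1*1) - 1*2)*(-1/10*1))*(-16) = (((22 - 1) - 2)*(-1/10))*(-16) = ((21 - 2)*(-1/10))*(-16) = (19*(-1/10))*(-16) = -19/10*(-16) = 152/5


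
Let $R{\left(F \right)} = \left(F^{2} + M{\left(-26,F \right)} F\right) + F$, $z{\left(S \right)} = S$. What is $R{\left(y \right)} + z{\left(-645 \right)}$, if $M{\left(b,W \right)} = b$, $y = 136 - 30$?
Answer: $7941$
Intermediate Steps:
$y = 106$
$R{\left(F \right)} = F^{2} - 25 F$ ($R{\left(F \right)} = \left(F^{2} - 26 F\right) + F = F^{2} - 25 F$)
$R{\left(y \right)} + z{\left(-645 \right)} = 106 \left(-25 + 106\right) - 645 = 106 \cdot 81 - 645 = 8586 - 645 = 7941$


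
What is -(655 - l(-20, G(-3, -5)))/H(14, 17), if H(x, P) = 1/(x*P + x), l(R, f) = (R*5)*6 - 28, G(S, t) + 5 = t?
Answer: -323316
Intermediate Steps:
G(S, t) = -5 + t
l(R, f) = -28 + 30*R (l(R, f) = (5*R)*6 - 28 = 30*R - 28 = -28 + 30*R)
H(x, P) = 1/(x + P*x) (H(x, P) = 1/(P*x + x) = 1/(x + P*x))
-(655 - l(-20, G(-3, -5)))/H(14, 17) = -(655 - (-28 + 30*(-20)))/(1/(14*(1 + 17))) = -(655 - (-28 - 600))/((1/14)/18) = -(655 - 1*(-628))/((1/14)*(1/18)) = -(655 + 628)/1/252 = -1283*252 = -1*323316 = -323316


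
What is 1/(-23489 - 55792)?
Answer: -1/79281 ≈ -1.2613e-5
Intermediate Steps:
1/(-23489 - 55792) = 1/(-79281) = -1/79281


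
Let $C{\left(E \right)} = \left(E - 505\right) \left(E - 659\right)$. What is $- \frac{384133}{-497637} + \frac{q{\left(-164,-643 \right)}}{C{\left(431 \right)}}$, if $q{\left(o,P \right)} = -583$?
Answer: $\frac{2063656535}{2798710488} \approx 0.73736$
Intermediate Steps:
$C{\left(E \right)} = \left(-659 + E\right) \left(-505 + E\right)$ ($C{\left(E \right)} = \left(-505 + E\right) \left(-659 + E\right) = \left(-659 + E\right) \left(-505 + E\right)$)
$- \frac{384133}{-497637} + \frac{q{\left(-164,-643 \right)}}{C{\left(431 \right)}} = - \frac{384133}{-497637} - \frac{583}{332795 + 431^{2} - 501684} = \left(-384133\right) \left(- \frac{1}{497637}\right) - \frac{583}{332795 + 185761 - 501684} = \frac{384133}{497637} - \frac{583}{16872} = \frac{2063656535}{2798710488}$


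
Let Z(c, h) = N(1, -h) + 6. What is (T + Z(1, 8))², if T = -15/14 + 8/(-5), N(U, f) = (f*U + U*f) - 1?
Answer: 915849/4900 ≈ 186.91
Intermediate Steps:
N(U, f) = -1 + 2*U*f (N(U, f) = (U*f + U*f) - 1 = 2*U*f - 1 = -1 + 2*U*f)
T = -187/70 (T = -15*1/14 + 8*(-⅕) = -15/14 - 8/5 = -187/70 ≈ -2.6714)
Z(c, h) = 5 - 2*h (Z(c, h) = (-1 + 2*1*(-h)) + 6 = (-1 - 2*h) + 6 = 5 - 2*h)
(T + Z(1, 8))² = (-187/70 + (5 - 2*8))² = (-187/70 + (5 - 16))² = (-187/70 - 11)² = (-957/70)² = 915849/4900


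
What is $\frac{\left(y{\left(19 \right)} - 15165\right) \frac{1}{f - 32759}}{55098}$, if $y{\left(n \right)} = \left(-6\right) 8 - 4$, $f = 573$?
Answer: $\frac{15217}{1773384228} \approx 8.5808 \cdot 10^{-6}$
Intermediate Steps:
$y{\left(n \right)} = -52$ ($y{\left(n \right)} = -48 - 4 = -52$)
$\frac{\left(y{\left(19 \right)} - 15165\right) \frac{1}{f - 32759}}{55098} = \frac{\left(-52 - 15165\right) \frac{1}{573 - 32759}}{55098} = - \frac{15217}{-32186} \cdot \frac{1}{55098} = \left(-15217\right) \left(- \frac{1}{32186}\right) \frac{1}{55098} = \frac{15217}{32186} \cdot \frac{1}{55098} = \frac{15217}{1773384228}$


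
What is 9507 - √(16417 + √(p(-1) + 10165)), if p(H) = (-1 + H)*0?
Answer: 9507 - √(16417 + √10165) ≈ 9378.5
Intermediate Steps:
p(H) = 0
9507 - √(16417 + √(p(-1) + 10165)) = 9507 - √(16417 + √(0 + 10165)) = 9507 - √(16417 + √10165)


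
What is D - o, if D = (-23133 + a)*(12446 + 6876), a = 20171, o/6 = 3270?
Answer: -57251384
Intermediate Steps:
o = 19620 (o = 6*3270 = 19620)
D = -57231764 (D = (-23133 + 20171)*(12446 + 6876) = -2962*19322 = -57231764)
D - o = -57231764 - 1*19620 = -57231764 - 19620 = -57251384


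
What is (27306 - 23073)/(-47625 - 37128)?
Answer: -1411/28251 ≈ -0.049945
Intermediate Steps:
(27306 - 23073)/(-47625 - 37128) = 4233/(-84753) = 4233*(-1/84753) = -1411/28251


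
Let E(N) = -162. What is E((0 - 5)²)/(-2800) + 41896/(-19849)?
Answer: -57046631/27788600 ≈ -2.0529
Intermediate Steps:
E((0 - 5)²)/(-2800) + 41896/(-19849) = -162/(-2800) + 41896/(-19849) = -162*(-1/2800) + 41896*(-1/19849) = 81/1400 - 41896/19849 = -57046631/27788600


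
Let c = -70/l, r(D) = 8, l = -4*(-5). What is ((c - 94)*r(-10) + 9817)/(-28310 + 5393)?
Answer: -9037/22917 ≈ -0.39434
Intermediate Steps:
l = 20
c = -7/2 (c = -70/20 = -70*1/20 = -7/2 ≈ -3.5000)
((c - 94)*r(-10) + 9817)/(-28310 + 5393) = ((-7/2 - 94)*8 + 9817)/(-28310 + 5393) = (-195/2*8 + 9817)/(-22917) = (-780 + 9817)*(-1/22917) = 9037*(-1/22917) = -9037/22917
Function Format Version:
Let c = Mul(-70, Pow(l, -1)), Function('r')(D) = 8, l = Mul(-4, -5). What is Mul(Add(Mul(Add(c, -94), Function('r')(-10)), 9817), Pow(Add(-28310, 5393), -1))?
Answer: Rational(-9037, 22917) ≈ -0.39434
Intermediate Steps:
l = 20
c = Rational(-7, 2) (c = Mul(-70, Pow(20, -1)) = Mul(-70, Rational(1, 20)) = Rational(-7, 2) ≈ -3.5000)
Mul(Add(Mul(Add(c, -94), Function('r')(-10)), 9817), Pow(Add(-28310, 5393), -1)) = Mul(Add(Mul(Add(Rational(-7, 2), -94), 8), 9817), Pow(Add(-28310, 5393), -1)) = Mul(Add(Mul(Rational(-195, 2), 8), 9817), Pow(-22917, -1)) = Mul(Add(-780, 9817), Rational(-1, 22917)) = Mul(9037, Rational(-1, 22917)) = Rational(-9037, 22917)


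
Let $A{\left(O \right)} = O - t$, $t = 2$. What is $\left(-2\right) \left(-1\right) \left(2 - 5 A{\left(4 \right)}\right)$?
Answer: $-16$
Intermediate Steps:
$A{\left(O \right)} = -2 + O$ ($A{\left(O \right)} = O - 2 = -2 + O$)
$\left(-2\right) \left(-1\right) \left(2 - 5 A{\left(4 \right)}\right) = \left(-2\right) \left(-1\right) \left(2 - 5 \left(-2 + 4\right)\right) = 2 \left(2 - 10\right) = 2 \left(-8\right) = -16$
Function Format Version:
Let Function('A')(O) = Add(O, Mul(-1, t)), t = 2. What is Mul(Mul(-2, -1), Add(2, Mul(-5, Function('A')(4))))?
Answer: -16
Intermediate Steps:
Function('A')(O) = Add(-2, O) (Function('A')(O) = Add(O, Mul(-1, 2)) = Add(O, -2) = Add(-2, O))
Mul(Mul(-2, -1), Add(2, Mul(-5, Function('A')(4)))) = Mul(Mul(-2, -1), Add(2, Mul(-5, Add(-2, 4)))) = Mul(2, Add(2, Mul(-5, 2))) = Mul(2, Add(2, -10)) = Mul(2, -8) = -16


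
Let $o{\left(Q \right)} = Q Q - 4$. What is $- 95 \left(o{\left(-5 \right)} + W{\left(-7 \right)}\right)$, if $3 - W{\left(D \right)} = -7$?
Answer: $-2945$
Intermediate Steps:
$W{\left(D \right)} = 10$ ($W{\left(D \right)} = 3 - -7 = 3 + 7 = 10$)
$o{\left(Q \right)} = -4 + Q^{2}$ ($o{\left(Q \right)} = Q^{2} - 4 = -4 + Q^{2}$)
$- 95 \left(o{\left(-5 \right)} + W{\left(-7 \right)}\right) = - 95 \left(\left(-4 + \left(-5\right)^{2}\right) + 10\right) = - 95 \left(\left(-4 + 25\right) + 10\right) = - 95 \left(21 + 10\right) = \left(-95\right) 31 = -2945$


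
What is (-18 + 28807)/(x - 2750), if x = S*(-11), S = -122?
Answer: -28789/1408 ≈ -20.447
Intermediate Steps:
x = 1342 (x = -122*(-11) = 1342)
(-18 + 28807)/(x - 2750) = (-18 + 28807)/(1342 - 2750) = 28789/(-1408) = 28789*(-1/1408) = -28789/1408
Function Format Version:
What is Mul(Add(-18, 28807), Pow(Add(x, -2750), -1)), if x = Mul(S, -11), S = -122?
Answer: Rational(-28789, 1408) ≈ -20.447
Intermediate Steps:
x = 1342 (x = Mul(-122, -11) = 1342)
Mul(Add(-18, 28807), Pow(Add(x, -2750), -1)) = Mul(Add(-18, 28807), Pow(Add(1342, -2750), -1)) = Mul(28789, Pow(-1408, -1)) = Mul(28789, Rational(-1, 1408)) = Rational(-28789, 1408)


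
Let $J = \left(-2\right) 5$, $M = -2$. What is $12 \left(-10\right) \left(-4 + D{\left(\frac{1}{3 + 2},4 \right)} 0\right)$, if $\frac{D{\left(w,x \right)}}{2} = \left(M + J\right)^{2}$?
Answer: $480$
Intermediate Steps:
$J = -10$
$D{\left(w,x \right)} = 288$ ($D{\left(w,x \right)} = 2 \left(-2 - 10\right)^{2} = 2 \left(-12\right)^{2} = 2 \cdot 144 = 288$)
$12 \left(-10\right) \left(-4 + D{\left(\frac{1}{3 + 2},4 \right)} 0\right) = 12 \left(-10\right) \left(-4 + 288 \cdot 0\right) = - 120 \left(-4 + 0\right) = \left(-120\right) \left(-4\right) = 480$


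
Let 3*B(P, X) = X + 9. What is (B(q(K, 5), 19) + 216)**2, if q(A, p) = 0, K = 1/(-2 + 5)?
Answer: 456976/9 ≈ 50775.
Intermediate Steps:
K = 1/3 ≈ 0.33333
B(P, X) = 3 + X/3 (B(P, X) = (X + 9)/3 = (9 + X)/3 = 3 + X/3)
(B(q(K, 5), 19) + 216)**2 = ((3 + (1/3)*19) + 216)**2 = ((3 + 19/3) + 216)**2 = (28/3 + 216)**2 = (676/3)**2 = 456976/9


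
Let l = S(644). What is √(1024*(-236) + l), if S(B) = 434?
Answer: I*√241230 ≈ 491.15*I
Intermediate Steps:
l = 434
√(1024*(-236) + l) = √(1024*(-236) + 434) = √(-241664 + 434) = √(-241230) = I*√241230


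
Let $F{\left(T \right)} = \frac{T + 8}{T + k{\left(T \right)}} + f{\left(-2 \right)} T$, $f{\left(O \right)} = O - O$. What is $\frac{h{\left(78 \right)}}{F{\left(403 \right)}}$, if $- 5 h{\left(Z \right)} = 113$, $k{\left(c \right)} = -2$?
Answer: $- \frac{45313}{2055} \approx -22.05$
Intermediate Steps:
$f{\left(O \right)} = 0$
$h{\left(Z \right)} = - \frac{113}{5}$ ($h{\left(Z \right)} = \left(- \frac{1}{5}\right) 113 = - \frac{113}{5}$)
$F{\left(T \right)} = \frac{8 + T}{-2 + T}$ ($F{\left(T \right)} = \frac{T + 8}{T - 2} + 0 T = \frac{8 + T}{-2 + T} + 0 = \frac{8 + T}{-2 + T}$)
$\frac{h{\left(78 \right)}}{F{\left(403 \right)}} = - \frac{113}{5 \frac{8 + 403}{-2 + 403}} = - \frac{113}{5 \cdot \frac{1}{401} \cdot 411} = - \frac{113}{5 \cdot \frac{411}{401}} = \left(- \frac{113}{5}\right) \frac{401}{411} = - \frac{45313}{2055}$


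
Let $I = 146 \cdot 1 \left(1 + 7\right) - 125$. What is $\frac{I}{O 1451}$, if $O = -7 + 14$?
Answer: $\frac{149}{1451} \approx 0.10269$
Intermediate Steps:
$O = 7$
$I = 1043$ ($I = 146 \cdot 1 \cdot 8 - 125 = 146 \cdot 8 - 125 = 1168 - 125 = 1043$)
$\frac{I}{O 1451} = \frac{1043}{7 \cdot 1451} = \frac{1043}{10157} = 1043 \cdot \frac{1}{10157} = \frac{149}{1451}$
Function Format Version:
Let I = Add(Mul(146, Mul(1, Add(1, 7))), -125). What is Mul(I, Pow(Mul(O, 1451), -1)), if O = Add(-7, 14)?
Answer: Rational(149, 1451) ≈ 0.10269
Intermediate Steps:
O = 7
I = 1043 (I = Add(Mul(146, Mul(1, 8)), -125) = Add(Mul(146, 8), -125) = Add(1168, -125) = 1043)
Mul(I, Pow(Mul(O, 1451), -1)) = Mul(1043, Pow(Mul(7, 1451), -1)) = Mul(1043, Pow(10157, -1)) = Mul(1043, Rational(1, 10157)) = Rational(149, 1451)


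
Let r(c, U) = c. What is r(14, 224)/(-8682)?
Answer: -7/4341 ≈ -0.0016125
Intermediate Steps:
r(14, 224)/(-8682) = 14/(-8682) = 14*(-1/8682) = -7/4341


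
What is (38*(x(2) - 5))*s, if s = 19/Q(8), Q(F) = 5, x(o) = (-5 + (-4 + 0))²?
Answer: 54872/5 ≈ 10974.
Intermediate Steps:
x(o) = 81 (x(o) = (-5 - 4)² = (-9)² = 81)
s = 19/5 ≈ 3.8000
(38*(x(2) - 5))*s = (38*(81 - 5))*(19/5) = (38*76)*(19/5) = 2888*(19/5) = 54872/5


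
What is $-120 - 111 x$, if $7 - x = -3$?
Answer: $-1230$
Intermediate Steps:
$x = 10$ ($x = 7 - -3 = 7 + 3 = 10$)
$-120 - 111 x = -120 - 1110 = -1230$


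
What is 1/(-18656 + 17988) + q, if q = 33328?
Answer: 22263103/668 ≈ 33328.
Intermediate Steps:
1/(-18656 + 17988) + q = 1/(-18656 + 17988) + 33328 = 1/(-668) + 33328 = -1/668 + 33328 = 22263103/668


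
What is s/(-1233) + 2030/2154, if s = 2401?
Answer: -444794/442647 ≈ -1.0049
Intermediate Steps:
s/(-1233) + 2030/2154 = 2401/(-1233) + 2030/2154 = 2401*(-1/1233) + 2030*(1/2154) = -2401/1233 + 1015/1077 = -444794/442647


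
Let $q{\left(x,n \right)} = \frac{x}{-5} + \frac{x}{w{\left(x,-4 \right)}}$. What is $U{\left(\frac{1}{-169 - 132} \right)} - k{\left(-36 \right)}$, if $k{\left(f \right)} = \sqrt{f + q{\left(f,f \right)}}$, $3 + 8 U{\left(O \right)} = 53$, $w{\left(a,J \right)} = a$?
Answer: $\frac{25}{4} - \frac{i \sqrt{695}}{5} \approx 6.25 - 5.2726 i$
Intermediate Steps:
$q{\left(x,n \right)} = 1 - \frac{x}{5}$ ($q{\left(x,n \right)} = \frac{x}{-5} + \frac{x}{x} = x \left(- \frac{1}{5}\right) + 1 = - \frac{x}{5} + 1 = 1 - \frac{x}{5}$)
$U{\left(O \right)} = \frac{25}{4}$ ($U{\left(O \right)} = - \frac{3}{8} + \frac{1}{8} \cdot 53 = - \frac{3}{8} + \frac{53}{8} = \frac{25}{4}$)
$k{\left(f \right)} = \sqrt{1 + \frac{4 f}{5}}$ ($k{\left(f \right)} = \sqrt{f - \left(-1 + \frac{f}{5}\right)} = \sqrt{1 + \frac{4 f}{5}}$)
$U{\left(\frac{1}{-169 - 132} \right)} - k{\left(-36 \right)} = \frac{25}{4} - \frac{\sqrt{25 + 20 \left(-36\right)}}{5} = \frac{25}{4} - \frac{\sqrt{25 - 720}}{5} = \frac{25}{4} - \frac{\sqrt{-695}}{5} = \frac{25}{4} - \frac{i \sqrt{695}}{5}$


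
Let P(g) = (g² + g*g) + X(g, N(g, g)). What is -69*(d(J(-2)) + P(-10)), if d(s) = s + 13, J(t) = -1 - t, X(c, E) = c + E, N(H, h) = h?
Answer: -13386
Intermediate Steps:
X(c, E) = E + c
P(g) = 2*g + 2*g² (P(g) = (g² + g*g) + (g + g) = (g² + g²) + 2*g = 2*g² + 2*g = 2*g + 2*g²)
d(s) = 13 + s
-69*(d(J(-2)) + P(-10)) = -69*((13 + (-1 - 1*(-2))) + 2*(-10)*(1 - 10)) = -69*((13 + (-1 + 2)) + 2*(-10)*(-9)) = -69*((13 + 1) + 180) = -69*(14 + 180) = -69*194 = -13386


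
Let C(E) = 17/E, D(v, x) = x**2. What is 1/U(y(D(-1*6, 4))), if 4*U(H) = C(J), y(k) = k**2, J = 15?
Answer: 60/17 ≈ 3.5294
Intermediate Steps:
U(H) = 17/60 (U(H) = (17/15)/4 = (17*(1/15))/4 = (1/4)*(17/15) = 17/60)
1/U(y(D(-1*6, 4))) = 1/(17/60) = 60/17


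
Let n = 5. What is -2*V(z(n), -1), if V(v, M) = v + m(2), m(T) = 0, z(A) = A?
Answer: -10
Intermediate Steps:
V(v, M) = v (V(v, M) = v + 0 = v)
-2*V(z(n), -1) = -2*5 = -10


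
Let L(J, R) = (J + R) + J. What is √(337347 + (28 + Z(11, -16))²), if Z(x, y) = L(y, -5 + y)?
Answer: 2*√84493 ≈ 581.35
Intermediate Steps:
L(J, R) = R + 2*J
Z(x, y) = -5 + 3*y (Z(x, y) = (-5 + y) + 2*y = -5 + 3*y)
√(337347 + (28 + Z(11, -16))²) = √(337347 + (28 + (-5 + 3*(-16)))²) = √(337347 + (28 + (-5 - 48))²) = √(337347 + (28 - 53)²) = √(337347 + (-25)²) = √(337347 + 625) = √337972 = 2*√84493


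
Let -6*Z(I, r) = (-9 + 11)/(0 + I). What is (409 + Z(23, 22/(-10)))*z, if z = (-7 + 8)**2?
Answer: 28220/69 ≈ 408.99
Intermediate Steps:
z = 1 (z = 1**2 = 1)
Z(I, r) = -1/(3*I) (Z(I, r) = -(-9 + 11)/(6*(0 + I)) = -1/(3*I))
(409 + Z(23, 22/(-10)))*z = (409 - 1/3/23)*1 = (409 - 1/3*1/23)*1 = (409 - 1/69)*1 = (28220/69)*1 = 28220/69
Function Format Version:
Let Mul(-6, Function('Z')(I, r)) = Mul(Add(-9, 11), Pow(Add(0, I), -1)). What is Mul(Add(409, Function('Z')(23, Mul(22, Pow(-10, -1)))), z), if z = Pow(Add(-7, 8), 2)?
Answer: Rational(28220, 69) ≈ 408.99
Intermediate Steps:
z = 1 (z = Pow(1, 2) = 1)
Function('Z')(I, r) = Mul(Rational(-1, 3), Pow(I, -1)) (Function('Z')(I, r) = Mul(Rational(-1, 6), Mul(Add(-9, 11), Pow(Add(0, I), -1))) = Mul(Rational(-1, 6), Mul(2, Pow(I, -1))) = Mul(Rational(-1, 3), Pow(I, -1)))
Mul(Add(409, Function('Z')(23, Mul(22, Pow(-10, -1)))), z) = Mul(Add(409, Mul(Rational(-1, 3), Pow(23, -1))), 1) = Mul(Add(409, Mul(Rational(-1, 3), Rational(1, 23))), 1) = Mul(Add(409, Rational(-1, 69)), 1) = Mul(Rational(28220, 69), 1) = Rational(28220, 69)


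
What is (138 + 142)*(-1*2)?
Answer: -560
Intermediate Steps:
(138 + 142)*(-1*2) = 280*(-2) = -560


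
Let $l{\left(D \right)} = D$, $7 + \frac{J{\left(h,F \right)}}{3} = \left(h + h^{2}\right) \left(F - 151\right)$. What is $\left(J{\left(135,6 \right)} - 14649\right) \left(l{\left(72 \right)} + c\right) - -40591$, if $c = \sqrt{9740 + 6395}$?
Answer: $-576050849 - 8001270 \sqrt{16135} \approx -1.5924 \cdot 10^{9}$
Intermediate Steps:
$J{\left(h,F \right)} = -21 + 3 \left(-151 + F\right) \left(h + h^{2}\right)$ ($J{\left(h,F \right)} = -21 + 3 \left(h + h^{2}\right) \left(F - 151\right) = -21 + 3 \left(h + h^{2}\right) \left(-151 + F\right) = -21 + 3 \left(-151 + F\right) \left(h + h^{2}\right)$)
$c = \sqrt{16135} \approx 127.02$
$\left(J{\left(135,6 \right)} - 14649\right) \left(l{\left(72 \right)} + c\right) - -40591 = \left(\left(-21 - 61155 - 453 \cdot 135^{2} + 3 \cdot 6 \cdot 135 + 3 \cdot 6 \cdot 135^{2}\right) - 14649\right) \left(72 + \sqrt{16135}\right) - -40591 = \left(\left(-21 - 61155 - 8255925 + 2430 + 3 \cdot 6 \cdot 18225\right) - 14649\right) \left(72 + \sqrt{16135}\right) + 40591 = \left(\left(-21 - 61155 - 8255925 + 2430 + 328050\right) - 14649\right) \left(72 + \sqrt{16135}\right) + 40591 = \left(-7986621 - 14649\right) \left(72 + \sqrt{16135}\right) + 40591 = - 8001270 \left(72 + \sqrt{16135}\right) + 40591 = \left(-576091440 - 8001270 \sqrt{16135}\right) + 40591 = -576050849 - 8001270 \sqrt{16135}$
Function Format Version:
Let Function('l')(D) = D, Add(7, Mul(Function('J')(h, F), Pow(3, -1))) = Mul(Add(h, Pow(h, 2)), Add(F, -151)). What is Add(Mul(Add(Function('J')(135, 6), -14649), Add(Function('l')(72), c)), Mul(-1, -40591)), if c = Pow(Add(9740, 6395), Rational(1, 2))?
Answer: Add(-576050849, Mul(-8001270, Pow(16135, Rational(1, 2)))) ≈ -1.5924e+9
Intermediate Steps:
Function('J')(h, F) = Add(-21, Mul(3, Add(-151, F), Add(h, Pow(h, 2)))) (Function('J')(h, F) = Add(-21, Mul(3, Mul(Add(h, Pow(h, 2)), Add(F, -151)))) = Add(-21, Mul(3, Mul(Add(h, Pow(h, 2)), Add(-151, F)))) = Add(-21, Mul(3, Mul(Add(-151, F), Add(h, Pow(h, 2))))) = Add(-21, Mul(3, Add(-151, F), Add(h, Pow(h, 2)))))
c = Pow(16135, Rational(1, 2)) ≈ 127.02
Add(Mul(Add(Function('J')(135, 6), -14649), Add(Function('l')(72), c)), Mul(-1, -40591)) = Add(Mul(Add(Add(-21, Mul(-453, 135), Mul(-453, Pow(135, 2)), Mul(3, 6, 135), Mul(3, 6, Pow(135, 2))), -14649), Add(72, Pow(16135, Rational(1, 2)))), Mul(-1, -40591)) = Add(Mul(Add(Add(-21, -61155, Mul(-453, 18225), 2430, Mul(3, 6, 18225)), -14649), Add(72, Pow(16135, Rational(1, 2)))), 40591) = Add(Mul(Add(Add(-21, -61155, -8255925, 2430, 328050), -14649), Add(72, Pow(16135, Rational(1, 2)))), 40591) = Add(Mul(Add(-7986621, -14649), Add(72, Pow(16135, Rational(1, 2)))), 40591) = Add(Mul(-8001270, Add(72, Pow(16135, Rational(1, 2)))), 40591) = Add(Add(-576091440, Mul(-8001270, Pow(16135, Rational(1, 2)))), 40591) = Add(-576050849, Mul(-8001270, Pow(16135, Rational(1, 2))))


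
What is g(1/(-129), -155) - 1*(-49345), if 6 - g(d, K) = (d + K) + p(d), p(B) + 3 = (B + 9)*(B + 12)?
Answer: 822084878/16641 ≈ 49401.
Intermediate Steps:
p(B) = -3 + (9 + B)*(12 + B) (p(B) = -3 + (B + 9)*(B + 12) = -3 + (9 + B)*(12 + B))
g(d, K) = -99 - K - d**2 - 22*d (g(d, K) = 6 - ((d + K) + (105 + d**2 + 21*d)) = 6 - ((K + d) + (105 + d**2 + 21*d)) = 6 - (105 + K + d**2 + 22*d) = 6 + (-105 - K - d**2 - 22*d) = -99 - K - d**2 - 22*d)
g(1/(-129), -155) - 1*(-49345) = (-99 - 1*(-155) - (1/(-129))**2 - 22/(-129)) - 1*(-49345) = (-99 + 155 - (-1/129)**2 - 22*(-1/129)) + 49345 = (-99 + 155 - 1*1/16641 + 22/129) + 49345 = (-99 + 155 - 1/16641 + 22/129) + 49345 = 934733/16641 + 49345 = 822084878/16641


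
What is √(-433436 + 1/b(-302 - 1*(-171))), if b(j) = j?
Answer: I*√7438195327/131 ≈ 658.36*I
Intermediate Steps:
√(-433436 + 1/b(-302 - 1*(-171))) = √(-433436 + 1/(-302 - 1*(-171))) = √(-433436 + 1/(-302 + 171)) = √(-433436 + 1/(-131)) = √(-433436 - 1/131) = √(-56780117/131) = I*√7438195327/131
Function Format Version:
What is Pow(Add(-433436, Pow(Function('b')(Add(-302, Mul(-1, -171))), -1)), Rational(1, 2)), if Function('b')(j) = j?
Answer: Mul(Rational(1, 131), I, Pow(7438195327, Rational(1, 2))) ≈ Mul(658.36, I)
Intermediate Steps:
Pow(Add(-433436, Pow(Function('b')(Add(-302, Mul(-1, -171))), -1)), Rational(1, 2)) = Pow(Add(-433436, Pow(Add(-302, Mul(-1, -171)), -1)), Rational(1, 2)) = Pow(Add(-433436, Pow(Add(-302, 171), -1)), Rational(1, 2)) = Pow(Add(-433436, Pow(-131, -1)), Rational(1, 2)) = Pow(Add(-433436, Rational(-1, 131)), Rational(1, 2)) = Pow(Rational(-56780117, 131), Rational(1, 2)) = Mul(Rational(1, 131), I, Pow(7438195327, Rational(1, 2)))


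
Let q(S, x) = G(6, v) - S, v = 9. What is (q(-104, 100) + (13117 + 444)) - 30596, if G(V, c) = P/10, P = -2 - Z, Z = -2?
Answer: -16931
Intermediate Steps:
P = 0 (P = -2 - 1*(-2) = -2 + 2 = 0)
G(V, c) = 0 (G(V, c) = 0/10 = 0*(1/10) = 0)
q(S, x) = -S (q(S, x) = 0 - S = -S)
(q(-104, 100) + (13117 + 444)) - 30596 = (-1*(-104) + (13117 + 444)) - 30596 = (104 + 13561) - 30596 = 13665 - 30596 = -16931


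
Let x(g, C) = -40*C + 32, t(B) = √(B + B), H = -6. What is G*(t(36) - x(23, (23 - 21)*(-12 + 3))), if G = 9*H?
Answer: 40608 - 324*√2 ≈ 40150.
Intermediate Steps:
t(B) = √2*√B (t(B) = √(2*B) = √2*√B)
G = -54 (G = 9*(-6) = -54)
x(g, C) = 32 - 40*C
G*(t(36) - x(23, (23 - 21)*(-12 + 3))) = -54*(√2*√36 - (32 - 40*(23 - 21)*(-12 + 3))) = -54*(√2*6 - (32 - 80*(-9))) = -54*(6*√2 - (32 - 40*(-18))) = -54*(6*√2 - (32 + 720)) = -54*(6*√2 - 1*752) = -54*(6*√2 - 752) = -54*(-752 + 6*√2) = 40608 - 324*√2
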